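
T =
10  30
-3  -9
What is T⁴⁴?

[[10, 30], [-3, -9]]

T² = T (a projection; rank 1, trace 1), so T⁴⁴ = T.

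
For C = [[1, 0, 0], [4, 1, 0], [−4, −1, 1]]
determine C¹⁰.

C = I + N where N = [[0, 0, 0], [4, 0, 0], [−4, −1, 0]] is strictly lower-triangular, so N³ = 0.
(I + N)¹⁰ = I + 10·N + 45·N² = [[1, 0, 0], [40, 1, 0], [−220, −10, 1]].

[[1, 0, 0], [40, 1, 0], [−220, −10, 1]]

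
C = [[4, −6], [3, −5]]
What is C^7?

tr C = −1 and det C = −2, so the characteristic polynomial is λ² − (−1)λ + (−2) with roots 1 and −2.
Eigenvectors give P = [[2, −1], [1, −1]] with P⁻¹ = [[1, −1], [1, −2]], and C = P·diag(1, −2)·P⁻¹.
Then C^7 = P·diag(1, −128)·P⁻¹ = [[2, 128], [1, 128]] · [[1, −1], [1, −2]] = [[130, −258], [129, −257]].

[[130, −258], [129, −257]]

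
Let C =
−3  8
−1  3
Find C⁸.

[[1, 0], [0, 1]]

C² = I (check: tr C = 0 and det C = −1), so C⁸ = I since 8 is even.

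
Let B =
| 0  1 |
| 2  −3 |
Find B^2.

[[2, −3], [−6, 11]]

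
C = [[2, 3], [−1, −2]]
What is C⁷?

[[2, 3], [−1, −2]]

C² = I (check: tr C = 0 and det C = −1), so C⁷ = C since 7 is odd.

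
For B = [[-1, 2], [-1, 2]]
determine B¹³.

B² = B (a projection; rank 1, trace 1), so B¹³ = B.

[[-1, 2], [-1, 2]]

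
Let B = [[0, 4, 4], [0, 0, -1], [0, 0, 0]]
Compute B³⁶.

[[0, 0, 0], [0, 0, 0], [0, 0, 0]]

B is strictly triangular, hence nilpotent: B³ = 0, so B³⁶ = 0.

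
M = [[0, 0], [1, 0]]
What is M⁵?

M is strictly triangular, hence nilpotent: M² = 0, so M⁵ = 0.

[[0, 0], [0, 0]]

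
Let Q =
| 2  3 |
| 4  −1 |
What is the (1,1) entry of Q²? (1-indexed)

16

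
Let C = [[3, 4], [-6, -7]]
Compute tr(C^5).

tr C = -4 and det C = 3, so the characteristic polynomial is λ² − (-4)λ + (3) with roots -3 and -1.
Eigenvectors give P = [[-2, 1], [3, -1]] with P⁻¹ = [[1, 1], [3, 2]], and C = P·diag(-3, -1)·P⁻¹.
Then C^5 = P·diag(-243, -1)·P⁻¹ = [[486, -1], [-729, 1]] · [[1, 1], [3, 2]] = [[483, 484], [-726, -727]].

-244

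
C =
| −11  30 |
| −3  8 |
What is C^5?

tr C = −3 and det C = 2, so the characteristic polynomial is λ² − (−3)λ + (2) with roots −2 and −1.
Eigenvectors give P = [[−10, −3], [−3, −1]] with P⁻¹ = [[−1, 3], [3, −10]], and C = P·diag(−2, −1)·P⁻¹.
Then C^5 = P·diag(−32, −1)·P⁻¹ = [[320, 3], [96, 1]] · [[−1, 3], [3, −10]] = [[−311, 930], [−93, 278]].

[[−311, 930], [−93, 278]]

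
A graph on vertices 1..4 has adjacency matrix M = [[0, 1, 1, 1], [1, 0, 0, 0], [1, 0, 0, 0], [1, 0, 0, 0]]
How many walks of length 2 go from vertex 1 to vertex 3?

The number of length-2 walks from vertex 1 to vertex 3 is entry (1,3) of M², where M is the adjacency matrix.
M² = [[3, 0, 0, 0], [0, 1, 1, 1], [0, 1, 1, 1], [0, 1, 1, 1]]

0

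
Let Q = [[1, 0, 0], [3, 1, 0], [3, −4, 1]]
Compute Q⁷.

[[1, 0, 0], [21, 1, 0], [−231, −28, 1]]

Q = I + N where N = [[0, 0, 0], [3, 0, 0], [3, −4, 0]] is strictly lower-triangular, so N³ = 0.
(I + N)⁷ = I + 7·N + 21·N² = [[1, 0, 0], [21, 1, 0], [−231, −28, 1]].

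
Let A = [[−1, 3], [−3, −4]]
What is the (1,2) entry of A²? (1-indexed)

−15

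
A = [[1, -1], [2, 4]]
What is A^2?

[[-1, -5], [10, 14]]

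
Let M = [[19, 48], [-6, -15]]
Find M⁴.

tr M = 4 and det M = 3, so the characteristic polynomial is λ² − (4)λ + (3) with roots 3 and 1.
Eigenvectors give P = [[-3, -8], [1, 3]] with P⁻¹ = [[-3, -8], [1, 3]], and M = P·diag(3, 1)·P⁻¹.
Then M⁴ = P·diag(81, 1)·P⁻¹ = [[-243, -8], [81, 3]] · [[-3, -8], [1, 3]] = [[721, 1920], [-240, -639]].

[[721, 1920], [-240, -639]]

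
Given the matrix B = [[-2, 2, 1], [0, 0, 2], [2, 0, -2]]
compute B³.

B² = [[6, -4, 0], [4, 0, -4], [-8, 4, 6]]
B³ = [[-12, 12, -2], [-16, 8, 12], [28, -16, -12]]

[[-12, 12, -2], [-16, 8, 12], [28, -16, -12]]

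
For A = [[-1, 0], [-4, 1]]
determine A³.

[[-1, 0], [-4, 1]]

A² = [[1, 0], [0, 1]]
A³ = [[-1, 0], [-4, 1]]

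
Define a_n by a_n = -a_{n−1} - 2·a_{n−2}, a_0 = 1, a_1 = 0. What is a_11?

With companion matrix C = [[-1, -2], [1, 0]], [a_n, a_{n−1}]ᵀ = C·[a_{n−1}, a_{n−2}]ᵀ, so [a_11, a_10]ᵀ = C¹⁰·[a_1, a_0]ᵀ.
C¹⁰ = [[23, -22], [11, 34]], giving [a_11, a_10]ᵀ = [[-22], [34]].

-22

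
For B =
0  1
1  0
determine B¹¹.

B² = I (check: tr B = 0 and det B = -1), so B¹¹ = B since 11 is odd.

[[0, 1], [1, 0]]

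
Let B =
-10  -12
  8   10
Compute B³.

[[-40, -48], [32, 40]]

tr B = 0 and det B = -4, so the characteristic polynomial is λ² − (0)λ + (-4) with roots -2 and 2.
Eigenvectors give P = [[3, -1], [-2, 1]] with P⁻¹ = [[1, 1], [2, 3]], and B = P·diag(-2, 2)·P⁻¹.
Then B³ = P·diag(-8, 8)·P⁻¹ = [[-24, -8], [16, 8]] · [[1, 1], [2, 3]] = [[-40, -48], [32, 40]].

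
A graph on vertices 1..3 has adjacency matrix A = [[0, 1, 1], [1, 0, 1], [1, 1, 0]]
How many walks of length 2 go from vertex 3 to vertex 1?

1

The number of length-2 walks from vertex 3 to vertex 1 is entry (3,1) of A², where A is the adjacency matrix.
A² = [[2, 1, 1], [1, 2, 1], [1, 1, 2]]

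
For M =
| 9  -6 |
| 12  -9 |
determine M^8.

[[6561, 0], [0, 6561]]

tr M = 0 and det M = -9, so the characteristic polynomial is λ² − (0)λ + (-9) with roots 3 and -3.
Eigenvectors give P = [[1, 1], [1, 2]] with P⁻¹ = [[2, -1], [-1, 1]], and M = P·diag(3, -3)·P⁻¹.
Then M^8 = P·diag(6561, 6561)·P⁻¹ = [[6561, 6561], [6561, 13122]] · [[2, -1], [-1, 1]] = [[6561, 0], [0, 6561]].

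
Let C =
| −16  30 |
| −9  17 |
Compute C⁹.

[[−2566, 5130], [−1539, 3077]]

tr C = 1 and det C = −2, so the characteristic polynomial is λ² − (1)λ + (−2) with roots −1 and 2.
Eigenvectors give P = [[2, −5], [1, −3]] with P⁻¹ = [[3, −5], [1, −2]], and C = P·diag(−1, 2)·P⁻¹.
Then C⁹ = P·diag(−1, 512)·P⁻¹ = [[−2, −2560], [−1, −1536]] · [[3, −5], [1, −2]] = [[−2566, 5130], [−1539, 3077]].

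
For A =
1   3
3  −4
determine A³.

[[−17, 66], [66, −127]]

A² = [[10, −9], [−9, 25]]
A³ = [[−17, 66], [66, −127]]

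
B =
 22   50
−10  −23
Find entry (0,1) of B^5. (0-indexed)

tr B = −1 and det B = −6, so the characteristic polynomial is λ² − (−1)λ + (−6) with roots 2 and −3.
Eigenvectors give P = [[−5, 2], [2, −1]] with P⁻¹ = [[−1, −2], [−2, −5]], and B = P·diag(2, −3)·P⁻¹.
Then B^5 = P·diag(32, −243)·P⁻¹ = [[−160, −486], [64, 243]] · [[−1, −2], [−2, −5]] = [[1132, 2750], [−550, −1343]].

2750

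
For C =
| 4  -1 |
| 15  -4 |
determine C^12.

C² = I (check: tr C = 0 and det C = -1), so C^12 = I since 12 is even.

[[1, 0], [0, 1]]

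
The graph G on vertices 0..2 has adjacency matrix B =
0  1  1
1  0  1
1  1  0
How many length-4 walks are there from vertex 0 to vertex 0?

The number of length-4 walks from vertex 0 to vertex 0 is entry (0,0) of B⁴, where B is the adjacency matrix.
B² = [[2, 1, 1], [1, 2, 1], [1, 1, 2]]
B³ = [[2, 3, 3], [3, 2, 3], [3, 3, 2]]
B⁴ = [[6, 5, 5], [5, 6, 5], [5, 5, 6]]

6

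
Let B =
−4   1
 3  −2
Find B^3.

[[−94, 31], [93, −32]]

B^2 = [[19, −6], [−18, 7]]
B^3 = [[−94, 31], [93, −32]]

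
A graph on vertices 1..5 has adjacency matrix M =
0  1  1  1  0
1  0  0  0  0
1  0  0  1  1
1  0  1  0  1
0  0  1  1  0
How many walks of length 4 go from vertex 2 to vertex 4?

The number of length-4 walks from vertex 2 to vertex 4 is entry (2,4) of M⁴, where M is the adjacency matrix.
M² = [[3, 0, 1, 1, 2], [0, 1, 1, 1, 0], [1, 1, 3, 2, 1], [1, 1, 2, 3, 1], [2, 0, 1, 1, 2]]
M³ = [[2, 3, 6, 6, 2], [3, 0, 1, 1, 2], [6, 1, 4, 5, 5], [6, 1, 5, 4, 5], [2, 2, 5, 5, 2]]
M⁴ = [[15, 2, 10, 10, 12], [2, 3, 6, 6, 2], [10, 6, 16, 15, 9], [10, 6, 15, 16, 9], [12, 2, 9, 9, 10]]

6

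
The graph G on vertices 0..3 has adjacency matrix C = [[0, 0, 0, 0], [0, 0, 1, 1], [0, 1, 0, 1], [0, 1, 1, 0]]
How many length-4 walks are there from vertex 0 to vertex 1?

0

The number of length-4 walks from vertex 0 to vertex 1 is entry (0,1) of C⁴, where C is the adjacency matrix.
C² = [[0, 0, 0, 0], [0, 2, 1, 1], [0, 1, 2, 1], [0, 1, 1, 2]]
C³ = [[0, 0, 0, 0], [0, 2, 3, 3], [0, 3, 2, 3], [0, 3, 3, 2]]
C⁴ = [[0, 0, 0, 0], [0, 6, 5, 5], [0, 5, 6, 5], [0, 5, 5, 6]]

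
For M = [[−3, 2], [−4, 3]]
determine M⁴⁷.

M² = I (check: tr M = 0 and det M = −1), so M⁴⁷ = M since 47 is odd.

[[−3, 2], [−4, 3]]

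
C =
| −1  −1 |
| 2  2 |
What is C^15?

C² = C (a projection; rank 1, trace 1), so C^15 = C.

[[−1, −1], [2, 2]]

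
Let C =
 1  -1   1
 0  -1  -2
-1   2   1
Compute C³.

C² = [[0, 2, 4], [2, -3, 0], [-2, 1, -4]]
C³ = [[-4, 6, 0], [2, 1, 8], [2, -7, -8]]

[[-4, 6, 0], [2, 1, 8], [2, -7, -8]]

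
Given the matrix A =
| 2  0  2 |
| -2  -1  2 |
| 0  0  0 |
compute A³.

[[8, 0, 8], [-6, -1, -2], [0, 0, 0]]

A² = [[4, 0, 4], [-2, 1, -6], [0, 0, 0]]
A³ = [[8, 0, 8], [-6, -1, -2], [0, 0, 0]]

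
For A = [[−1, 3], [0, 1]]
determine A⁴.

A² = I (check: tr A = 0 and det A = −1), so A⁴ = I since 4 is even.

[[1, 0], [0, 1]]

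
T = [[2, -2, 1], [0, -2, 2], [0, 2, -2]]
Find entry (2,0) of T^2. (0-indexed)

0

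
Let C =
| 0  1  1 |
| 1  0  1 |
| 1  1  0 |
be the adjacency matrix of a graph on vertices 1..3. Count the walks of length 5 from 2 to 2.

The number of length-5 walks from vertex 2 to vertex 2 is entry (2,2) of C^5, where C is the adjacency matrix.
C^2 = [[2, 1, 1], [1, 2, 1], [1, 1, 2]]
C^3 = [[2, 3, 3], [3, 2, 3], [3, 3, 2]]
C^4 = [[6, 5, 5], [5, 6, 5], [5, 5, 6]]
C^5 = [[10, 11, 11], [11, 10, 11], [11, 11, 10]]

10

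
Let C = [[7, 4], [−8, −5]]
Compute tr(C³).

tr C = 2 and det C = −3, so the characteristic polynomial is λ² − (2)λ + (−3) with roots −1 and 3.
Eigenvectors give P = [[−1, −1], [2, 1]] with P⁻¹ = [[1, 1], [−2, −1]], and C = P·diag(−1, 3)·P⁻¹.
Then C³ = P·diag(−1, 27)·P⁻¹ = [[1, −27], [−2, 27]] · [[1, 1], [−2, −1]] = [[55, 28], [−56, −29]].

26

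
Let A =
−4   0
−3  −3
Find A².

[[16, 0], [21, 9]]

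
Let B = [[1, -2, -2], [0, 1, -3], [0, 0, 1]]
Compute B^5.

B = I + N where N = [[0, -2, -2], [0, 0, -3], [0, 0, 0]] is strictly upper-triangular, so N^3 = 0.
(I + N)^5 = I + 5·N + 10·N^2 = [[1, -10, 50], [0, 1, -15], [0, 0, 1]].

[[1, -10, 50], [0, 1, -15], [0, 0, 1]]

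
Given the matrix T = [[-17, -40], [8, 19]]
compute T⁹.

[[-78737, -196840], [39368, 98419]]

tr T = 2 and det T = -3, so the characteristic polynomial is λ² − (2)λ + (-3) with roots 3 and -1.
Eigenvectors give P = [[-2, 5], [1, -2]] with P⁻¹ = [[2, 5], [1, 2]], and T = P·diag(3, -1)·P⁻¹.
Then T⁹ = P·diag(19683, -1)·P⁻¹ = [[-39366, -5], [19683, 2]] · [[2, 5], [1, 2]] = [[-78737, -196840], [39368, 98419]].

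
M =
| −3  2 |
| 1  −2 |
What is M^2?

[[11, −10], [−5, 6]]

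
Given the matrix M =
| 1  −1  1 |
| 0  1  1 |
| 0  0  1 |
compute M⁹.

M = I + N where N = [[0, −1, 1], [0, 0, 1], [0, 0, 0]] is strictly upper-triangular, so N³ = 0.
(I + N)⁹ = I + 9·N + 36·N² = [[1, −9, −27], [0, 1, 9], [0, 0, 1]].

[[1, −9, −27], [0, 1, 9], [0, 0, 1]]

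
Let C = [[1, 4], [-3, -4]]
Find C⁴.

[[13, 84], [-63, -92]]

C² = [[-11, -12], [9, 4]]
C³ = [[25, 4], [-3, 20]]
C⁴ = [[13, 84], [-63, -92]]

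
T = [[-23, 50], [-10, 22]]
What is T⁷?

[[-11447, 23150], [-4630, 9388]]

tr T = -1 and det T = -6, so the characteristic polynomial is λ² − (-1)λ + (-6) with roots 2 and -3.
Eigenvectors give P = [[2, -5], [1, -2]] with P⁻¹ = [[-2, 5], [-1, 2]], and T = P·diag(2, -3)·P⁻¹.
Then T⁷ = P·diag(128, -2187)·P⁻¹ = [[256, 10935], [128, 4374]] · [[-2, 5], [-1, 2]] = [[-11447, 23150], [-4630, 9388]].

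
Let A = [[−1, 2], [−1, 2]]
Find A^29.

A² = A (a projection; rank 1, trace 1), so A^29 = A.

[[−1, 2], [−1, 2]]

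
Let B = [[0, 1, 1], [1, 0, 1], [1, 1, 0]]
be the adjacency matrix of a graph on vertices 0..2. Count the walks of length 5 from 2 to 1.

The number of length-5 walks from vertex 2 to vertex 1 is entry (2,1) of B⁵, where B is the adjacency matrix.
B² = [[2, 1, 1], [1, 2, 1], [1, 1, 2]]
B³ = [[2, 3, 3], [3, 2, 3], [3, 3, 2]]
B⁴ = [[6, 5, 5], [5, 6, 5], [5, 5, 6]]
B⁵ = [[10, 11, 11], [11, 10, 11], [11, 11, 10]]

11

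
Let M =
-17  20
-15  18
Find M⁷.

[[-7073, 9260], [-6945, 9132]]

tr M = 1 and det M = -6, so the characteristic polynomial is λ² − (1)λ + (-6) with roots -2 and 3.
Eigenvectors give P = [[4, 1], [3, 1]] with P⁻¹ = [[1, -1], [-3, 4]], and M = P·diag(-2, 3)·P⁻¹.
Then M⁷ = P·diag(-128, 2187)·P⁻¹ = [[-512, 2187], [-384, 2187]] · [[1, -1], [-3, 4]] = [[-7073, 9260], [-6945, 9132]].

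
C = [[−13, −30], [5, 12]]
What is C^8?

tr C = −1 and det C = −6, so the characteristic polynomial is λ² − (−1)λ + (−6) with roots −3 and 2.
Eigenvectors give P = [[−3, −2], [1, 1]] with P⁻¹ = [[−1, −2], [1, 3]], and C = P·diag(−3, 2)·P⁻¹.
Then C^8 = P·diag(6561, 256)·P⁻¹ = [[−19683, −512], [6561, 256]] · [[−1, −2], [1, 3]] = [[19171, 37830], [−6305, −12354]].

[[19171, 37830], [−6305, −12354]]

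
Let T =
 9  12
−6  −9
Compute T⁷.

[[6561, 8748], [−4374, −6561]]

tr T = 0 and det T = −9, so the characteristic polynomial is λ² − (0)λ + (−9) with roots 3 and −3.
Eigenvectors give P = [[2, −1], [−1, 1]] with P⁻¹ = [[1, 1], [1, 2]], and T = P·diag(3, −3)·P⁻¹.
Then T⁷ = P·diag(2187, −2187)·P⁻¹ = [[4374, 2187], [−2187, −2187]] · [[1, 1], [1, 2]] = [[6561, 8748], [−4374, −6561]].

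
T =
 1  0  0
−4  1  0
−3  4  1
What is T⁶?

T = I + N where N = [[0, 0, 0], [−4, 0, 0], [−3, 4, 0]] is strictly lower-triangular, so N³ = 0.
(I + N)⁶ = I + 6·N + 15·N² = [[1, 0, 0], [−24, 1, 0], [−258, 24, 1]].

[[1, 0, 0], [−24, 1, 0], [−258, 24, 1]]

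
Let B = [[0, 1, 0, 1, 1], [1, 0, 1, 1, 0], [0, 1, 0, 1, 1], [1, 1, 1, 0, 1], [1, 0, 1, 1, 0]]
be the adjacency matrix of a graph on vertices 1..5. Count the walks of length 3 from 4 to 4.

8

The number of length-3 walks from vertex 4 to vertex 4 is entry (4,4) of B^3, where B is the adjacency matrix.
B^2 = [[3, 1, 3, 2, 1], [1, 3, 1, 2, 3], [3, 1, 3, 2, 1], [2, 2, 2, 4, 2], [1, 3, 1, 2, 3]]
B^3 = [[4, 8, 4, 8, 8], [8, 4, 8, 8, 4], [4, 8, 4, 8, 8], [8, 8, 8, 8, 8], [8, 4, 8, 8, 4]]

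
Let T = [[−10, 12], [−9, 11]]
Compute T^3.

[[−28, 36], [−27, 35]]

tr T = 1 and det T = −2, so the characteristic polynomial is λ² − (1)λ + (−2) with roots −1 and 2.
Eigenvectors give P = [[−4, −1], [−3, −1]] with P⁻¹ = [[−1, 1], [3, −4]], and T = P·diag(−1, 2)·P⁻¹.
Then T^3 = P·diag(−1, 8)·P⁻¹ = [[4, −8], [3, −8]] · [[−1, 1], [3, −4]] = [[−28, 36], [−27, 35]].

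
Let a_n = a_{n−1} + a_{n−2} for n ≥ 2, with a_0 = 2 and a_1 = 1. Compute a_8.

With companion matrix T = [[1, 1], [1, 0]], [a_n, a_{n−1}]ᵀ = T·[a_{n−1}, a_{n−2}]ᵀ, so [a_8, a_7]ᵀ = T⁷·[a_1, a_0]ᵀ.
T⁷ = [[21, 13], [13, 8]], giving [a_8, a_7]ᵀ = [[47], [29]].

47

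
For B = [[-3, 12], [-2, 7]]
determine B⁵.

[[-483, 1452], [-242, 727]]

tr B = 4 and det B = 3, so the characteristic polynomial is λ² − (4)λ + (3) with roots 3 and 1.
Eigenvectors give P = [[-2, 3], [-1, 1]] with P⁻¹ = [[1, -3], [1, -2]], and B = P·diag(3, 1)·P⁻¹.
Then B⁵ = P·diag(243, 1)·P⁻¹ = [[-486, 3], [-243, 1]] · [[1, -3], [1, -2]] = [[-483, 1452], [-242, 727]].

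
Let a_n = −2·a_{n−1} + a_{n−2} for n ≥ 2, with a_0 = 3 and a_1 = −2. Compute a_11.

With companion matrix M = [[−2, 1], [1, 0]], [a_n, a_{n−1}]ᵀ = M·[a_{n−1}, a_{n−2}]ᵀ, so [a_11, a_10]ᵀ = M^10·[a_1, a_0]ᵀ.
M^10 = [[5741, −2378], [−2378, 985]], giving [a_11, a_10]ᵀ = [[−18616], [7711]].

−18616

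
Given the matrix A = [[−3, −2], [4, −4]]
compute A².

[[1, 14], [−28, 8]]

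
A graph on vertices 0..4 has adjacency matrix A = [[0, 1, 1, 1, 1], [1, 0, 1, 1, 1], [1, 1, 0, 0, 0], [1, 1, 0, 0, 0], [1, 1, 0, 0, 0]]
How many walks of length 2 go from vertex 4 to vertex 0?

The number of length-2 walks from vertex 4 to vertex 0 is entry (4,0) of A^2, where A is the adjacency matrix.
A^2 = [[4, 3, 1, 1, 1], [3, 4, 1, 1, 1], [1, 1, 2, 2, 2], [1, 1, 2, 2, 2], [1, 1, 2, 2, 2]]

1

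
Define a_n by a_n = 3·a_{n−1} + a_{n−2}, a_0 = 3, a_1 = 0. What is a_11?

128511

With companion matrix T = [[3, 1], [1, 0]], [a_n, a_{n−1}]ᵀ = T·[a_{n−1}, a_{n−2}]ᵀ, so [a_11, a_10]ᵀ = T^10·[a_1, a_0]ᵀ.
T^10 = [[141481, 42837], [42837, 12970]], giving [a_11, a_10]ᵀ = [[128511], [38910]].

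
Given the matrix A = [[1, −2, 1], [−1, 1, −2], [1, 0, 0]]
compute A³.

A² = [[4, −4, 5], [−4, 3, −3], [1, −2, 1]]
A³ = [[13, −12, 12], [−10, 11, −10], [4, −4, 5]]

[[13, −12, 12], [−10, 11, −10], [4, −4, 5]]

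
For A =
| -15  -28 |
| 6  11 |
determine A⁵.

tr A = -4 and det A = 3, so the characteristic polynomial is λ² − (-4)λ + (3) with roots -1 and -3.
Eigenvectors give P = [[2, 7], [-1, -3]] with P⁻¹ = [[-3, -7], [1, 2]], and A = P·diag(-1, -3)·P⁻¹.
Then A⁵ = P·diag(-1, -243)·P⁻¹ = [[-2, -1701], [1, 729]] · [[-3, -7], [1, 2]] = [[-1695, -3388], [726, 1451]].

[[-1695, -3388], [726, 1451]]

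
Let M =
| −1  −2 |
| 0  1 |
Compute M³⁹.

M² = I (check: tr M = 0 and det M = −1), so M³⁹ = M since 39 is odd.

[[−1, −2], [0, 1]]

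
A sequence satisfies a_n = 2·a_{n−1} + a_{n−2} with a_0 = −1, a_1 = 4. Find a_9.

With companion matrix C = [[2, 1], [1, 0]], [a_n, a_{n−1}]ᵀ = C·[a_{n−1}, a_{n−2}]ᵀ, so [a_9, a_8]ᵀ = C⁸·[a_1, a_0]ᵀ.
C⁸ = [[985, 408], [408, 169]], giving [a_9, a_8]ᵀ = [[3532], [1463]].

3532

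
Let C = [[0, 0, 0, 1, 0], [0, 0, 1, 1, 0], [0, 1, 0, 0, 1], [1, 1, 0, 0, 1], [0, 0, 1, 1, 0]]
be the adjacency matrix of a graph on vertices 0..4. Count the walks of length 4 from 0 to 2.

0

The number of length-4 walks from vertex 0 to vertex 2 is entry (0,2) of C⁴, where C is the adjacency matrix.
C² = [[1, 1, 0, 0, 1], [1, 2, 0, 0, 2], [0, 0, 2, 2, 0], [0, 0, 2, 3, 0], [1, 2, 0, 0, 2]]
C³ = [[0, 0, 2, 3, 0], [0, 0, 4, 5, 0], [2, 4, 0, 0, 4], [3, 5, 0, 0, 5], [0, 0, 4, 5, 0]]
C⁴ = [[3, 5, 0, 0, 5], [5, 9, 0, 0, 9], [0, 0, 8, 10, 0], [0, 0, 10, 13, 0], [5, 9, 0, 0, 9]]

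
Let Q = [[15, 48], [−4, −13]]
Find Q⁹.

tr Q = 2 and det Q = −3, so the characteristic polynomial is λ² − (2)λ + (−3) with roots 3 and −1.
Eigenvectors give P = [[4, −3], [−1, 1]] with P⁻¹ = [[1, 3], [1, 4]], and Q = P·diag(3, −1)·P⁻¹.
Then Q⁹ = P·diag(19683, −1)·P⁻¹ = [[78732, 3], [−19683, −1]] · [[1, 3], [1, 4]] = [[78735, 236208], [−19684, −59053]].

[[78735, 236208], [−19684, −59053]]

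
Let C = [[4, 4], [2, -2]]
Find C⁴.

[[608, 288], [144, 176]]

C² = [[24, 8], [4, 12]]
C³ = [[112, 80], [40, -8]]
C⁴ = [[608, 288], [144, 176]]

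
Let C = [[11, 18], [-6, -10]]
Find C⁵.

tr C = 1 and det C = -2, so the characteristic polynomial is λ² − (1)λ + (-2) with roots -1 and 2.
Eigenvectors give P = [[-3, -2], [2, 1]] with P⁻¹ = [[1, 2], [-2, -3]], and C = P·diag(-1, 2)·P⁻¹.
Then C⁵ = P·diag(-1, 32)·P⁻¹ = [[3, -64], [-2, 32]] · [[1, 2], [-2, -3]] = [[131, 198], [-66, -100]].

[[131, 198], [-66, -100]]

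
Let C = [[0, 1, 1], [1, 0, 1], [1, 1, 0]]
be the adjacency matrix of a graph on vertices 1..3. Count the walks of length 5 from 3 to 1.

11

The number of length-5 walks from vertex 3 to vertex 1 is entry (3,1) of C⁵, where C is the adjacency matrix.
C² = [[2, 1, 1], [1, 2, 1], [1, 1, 2]]
C³ = [[2, 3, 3], [3, 2, 3], [3, 3, 2]]
C⁴ = [[6, 5, 5], [5, 6, 5], [5, 5, 6]]
C⁵ = [[10, 11, 11], [11, 10, 11], [11, 11, 10]]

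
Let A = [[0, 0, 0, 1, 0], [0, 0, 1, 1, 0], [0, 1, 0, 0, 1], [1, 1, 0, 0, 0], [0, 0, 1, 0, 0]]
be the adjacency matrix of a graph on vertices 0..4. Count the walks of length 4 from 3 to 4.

The number of length-4 walks from vertex 3 to vertex 4 is entry (3,4) of A^4, where A is the adjacency matrix.
A^2 = [[1, 1, 0, 0, 0], [1, 2, 0, 0, 1], [0, 0, 2, 1, 0], [0, 0, 1, 2, 0], [0, 1, 0, 0, 1]]
A^3 = [[0, 0, 1, 2, 0], [0, 0, 3, 3, 0], [1, 3, 0, 0, 2], [2, 3, 0, 0, 1], [0, 0, 2, 1, 0]]
A^4 = [[2, 3, 0, 0, 1], [3, 6, 0, 0, 3], [0, 0, 5, 4, 0], [0, 0, 4, 5, 0], [1, 3, 0, 0, 2]]

0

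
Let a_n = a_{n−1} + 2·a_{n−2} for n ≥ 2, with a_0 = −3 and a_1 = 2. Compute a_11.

−680

With companion matrix C = [[1, 2], [1, 0]], [a_n, a_{n−1}]ᵀ = C·[a_{n−1}, a_{n−2}]ᵀ, so [a_11, a_10]ᵀ = C^10·[a_1, a_0]ᵀ.
C^10 = [[683, 682], [341, 342]], giving [a_11, a_10]ᵀ = [[−680], [−344]].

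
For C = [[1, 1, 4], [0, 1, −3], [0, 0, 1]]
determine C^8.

C = I + N where N = [[0, 1, 4], [0, 0, −3], [0, 0, 0]] is strictly upper-triangular, so N^3 = 0.
(I + N)^8 = I + 8·N + 28·N^2 = [[1, 8, −52], [0, 1, −24], [0, 0, 1]].

[[1, 8, −52], [0, 1, −24], [0, 0, 1]]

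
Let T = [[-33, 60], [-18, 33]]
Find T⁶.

tr T = 0 and det T = -9, so the characteristic polynomial is λ² − (0)λ + (-9) with roots -3 and 3.
Eigenvectors give P = [[2, 5], [1, 3]] with P⁻¹ = [[3, -5], [-1, 2]], and T = P·diag(-3, 3)·P⁻¹.
Then T⁶ = P·diag(729, 729)·P⁻¹ = [[1458, 3645], [729, 2187]] · [[3, -5], [-1, 2]] = [[729, 0], [0, 729]].

[[729, 0], [0, 729]]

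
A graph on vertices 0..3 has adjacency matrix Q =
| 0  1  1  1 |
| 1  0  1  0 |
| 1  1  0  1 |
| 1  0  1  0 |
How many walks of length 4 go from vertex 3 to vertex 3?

10

The number of length-4 walks from vertex 3 to vertex 3 is entry (3,3) of Q⁴, where Q is the adjacency matrix.
Q² = [[3, 1, 2, 1], [1, 2, 1, 2], [2, 1, 3, 1], [1, 2, 1, 2]]
Q³ = [[4, 5, 5, 5], [5, 2, 5, 2], [5, 5, 4, 5], [5, 2, 5, 2]]
Q⁴ = [[15, 9, 14, 9], [9, 10, 9, 10], [14, 9, 15, 9], [9, 10, 9, 10]]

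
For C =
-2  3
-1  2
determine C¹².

[[1, 0], [0, 1]]

C² = I (check: tr C = 0 and det C = -1), so C¹² = I since 12 is even.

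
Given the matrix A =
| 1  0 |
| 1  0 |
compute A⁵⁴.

[[1, 0], [1, 0]]

A² = A (a projection; rank 1, trace 1), so A⁵⁴ = A.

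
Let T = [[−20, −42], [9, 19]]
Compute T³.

tr T = −1 and det T = −2, so the characteristic polynomial is λ² − (−1)λ + (−2) with roots −2 and 1.
Eigenvectors give P = [[−7, 2], [3, −1]] with P⁻¹ = [[−1, −2], [−3, −7]], and T = P·diag(−2, 1)·P⁻¹.
Then T³ = P·diag(−8, 1)·P⁻¹ = [[56, 2], [−24, −1]] · [[−1, −2], [−3, −7]] = [[−62, −126], [27, 55]].

[[−62, −126], [27, 55]]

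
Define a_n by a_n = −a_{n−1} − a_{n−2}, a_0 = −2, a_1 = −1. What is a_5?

3

With companion matrix C = [[−1, −1], [1, 0]], [a_n, a_{n−1}]ᵀ = C·[a_{n−1}, a_{n−2}]ᵀ, so [a_5, a_4]ᵀ = C⁴·[a_1, a_0]ᵀ.
C⁴ = [[−1, −1], [1, 0]], giving [a_5, a_4]ᵀ = [[3], [−1]].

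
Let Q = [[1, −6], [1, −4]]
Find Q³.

tr Q = −3 and det Q = 2, so the characteristic polynomial is λ² − (−3)λ + (2) with roots −2 and −1.
Eigenvectors give P = [[2, −3], [1, −1]] with P⁻¹ = [[−1, 3], [−1, 2]], and Q = P·diag(−2, −1)·P⁻¹.
Then Q³ = P·diag(−8, −1)·P⁻¹ = [[−16, 3], [−8, 1]] · [[−1, 3], [−1, 2]] = [[13, −42], [7, −22]].

[[13, −42], [7, −22]]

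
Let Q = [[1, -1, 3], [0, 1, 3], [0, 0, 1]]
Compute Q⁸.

[[1, -8, -60], [0, 1, 24], [0, 0, 1]]

Q = I + N where N = [[0, -1, 3], [0, 0, 3], [0, 0, 0]] is strictly upper-triangular, so N³ = 0.
(I + N)⁸ = I + 8·N + 28·N² = [[1, -8, -60], [0, 1, 24], [0, 0, 1]].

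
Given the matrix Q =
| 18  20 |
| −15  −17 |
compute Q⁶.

tr Q = 1 and det Q = −6, so the characteristic polynomial is λ² − (1)λ + (−6) with roots 3 and −2.
Eigenvectors give P = [[−4, −1], [3, 1]] with P⁻¹ = [[−1, −1], [3, 4]], and Q = P·diag(3, −2)·P⁻¹.
Then Q⁶ = P·diag(729, 64)·P⁻¹ = [[−2916, −64], [2187, 64]] · [[−1, −1], [3, 4]] = [[2724, 2660], [−1995, −1931]].

[[2724, 2660], [−1995, −1931]]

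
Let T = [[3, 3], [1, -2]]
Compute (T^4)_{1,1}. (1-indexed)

147

T^2 = [[12, 3], [1, 7]]
T^3 = [[39, 30], [10, -11]]
T^4 = [[147, 57], [19, 52]]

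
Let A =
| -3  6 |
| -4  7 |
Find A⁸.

[[-13119, 19680], [-13120, 19681]]

tr A = 4 and det A = 3, so the characteristic polynomial is λ² − (4)λ + (3) with roots 3 and 1.
Eigenvectors give P = [[1, 3], [1, 2]] with P⁻¹ = [[-2, 3], [1, -1]], and A = P·diag(3, 1)·P⁻¹.
Then A⁸ = P·diag(6561, 1)·P⁻¹ = [[6561, 3], [6561, 2]] · [[-2, 3], [1, -1]] = [[-13119, 19680], [-13120, 19681]].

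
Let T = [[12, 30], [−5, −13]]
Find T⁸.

[[−12354, −37830], [6305, 19171]]

tr T = −1 and det T = −6, so the characteristic polynomial is λ² − (−1)λ + (−6) with roots −3 and 2.
Eigenvectors give P = [[−2, −3], [1, 1]] with P⁻¹ = [[1, 3], [−1, −2]], and T = P·diag(−3, 2)·P⁻¹.
Then T⁸ = P·diag(6561, 256)·P⁻¹ = [[−13122, −768], [6561, 256]] · [[1, 3], [−1, −2]] = [[−12354, −37830], [6305, 19171]].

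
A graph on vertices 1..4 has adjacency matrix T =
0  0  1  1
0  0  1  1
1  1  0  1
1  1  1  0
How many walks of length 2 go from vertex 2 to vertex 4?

The number of length-2 walks from vertex 2 to vertex 4 is entry (2,4) of T², where T is the adjacency matrix.
T² = [[2, 2, 1, 1], [2, 2, 1, 1], [1, 1, 3, 2], [1, 1, 2, 3]]

1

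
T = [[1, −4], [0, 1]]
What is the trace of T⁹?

T = I + N where N = [[0, −4], [0, 0]] is strictly upper-triangular, so N² = 0.
(I + N)⁹ = I + 9·N = [[1, −36], [0, 1]].

2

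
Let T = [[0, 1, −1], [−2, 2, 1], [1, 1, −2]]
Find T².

[[−3, 1, 3], [−3, 3, 2], [−4, 1, 4]]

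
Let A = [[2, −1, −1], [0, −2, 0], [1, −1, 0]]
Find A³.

[[4, −3, −3], [0, −8, 0], [3, −3, −2]]

A² = [[3, 1, −2], [0, 4, 0], [2, 1, −1]]
A³ = [[4, −3, −3], [0, −8, 0], [3, −3, −2]]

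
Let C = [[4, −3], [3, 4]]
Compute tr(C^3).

C^2 = [[7, −24], [24, 7]]
C^3 = [[−44, −117], [117, −44]]

−88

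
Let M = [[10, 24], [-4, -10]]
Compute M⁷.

[[640, 1536], [-256, -640]]

tr M = 0 and det M = -4, so the characteristic polynomial is λ² − (0)λ + (-4) with roots 2 and -2.
Eigenvectors give P = [[3, 2], [-1, -1]] with P⁻¹ = [[1, 2], [-1, -3]], and M = P·diag(2, -2)·P⁻¹.
Then M⁷ = P·diag(128, -128)·P⁻¹ = [[384, -256], [-128, 128]] · [[1, 2], [-1, -3]] = [[640, 1536], [-256, -640]].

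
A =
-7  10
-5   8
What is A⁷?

[[-2443, 4630], [-2315, 4502]]

tr A = 1 and det A = -6, so the characteristic polynomial is λ² − (1)λ + (-6) with roots 3 and -2.
Eigenvectors give P = [[1, -2], [1, -1]] with P⁻¹ = [[-1, 2], [-1, 1]], and A = P·diag(3, -2)·P⁻¹.
Then A⁷ = P·diag(2187, -128)·P⁻¹ = [[2187, 256], [2187, 128]] · [[-1, 2], [-1, 1]] = [[-2443, 4630], [-2315, 4502]].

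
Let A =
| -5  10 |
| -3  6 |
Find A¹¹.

[[-5, 10], [-3, 6]]

A² = A (a projection; rank 1, trace 1), so A¹¹ = A.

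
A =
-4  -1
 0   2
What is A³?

A² = [[16, 2], [0, 4]]
A³ = [[-64, -12], [0, 8]]

[[-64, -12], [0, 8]]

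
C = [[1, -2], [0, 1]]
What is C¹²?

C = I + N where N = [[0, -2], [0, 0]] is strictly upper-triangular, so N² = 0.
(I + N)¹² = I + 12·N = [[1, -24], [0, 1]].

[[1, -24], [0, 1]]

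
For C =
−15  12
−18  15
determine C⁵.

[[−1215, 972], [−1458, 1215]]

tr C = 0 and det C = −9, so the characteristic polynomial is λ² − (0)λ + (−9) with roots −3 and 3.
Eigenvectors give P = [[−1, −2], [−1, −3]] with P⁻¹ = [[−3, 2], [1, −1]], and C = P·diag(−3, 3)·P⁻¹.
Then C⁵ = P·diag(−243, 243)·P⁻¹ = [[243, −486], [243, −729]] · [[−3, 2], [1, −1]] = [[−1215, 972], [−1458, 1215]].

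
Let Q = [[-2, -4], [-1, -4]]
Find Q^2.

[[8, 24], [6, 20]]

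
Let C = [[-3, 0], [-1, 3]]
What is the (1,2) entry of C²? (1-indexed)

0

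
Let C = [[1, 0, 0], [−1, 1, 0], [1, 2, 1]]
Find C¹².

C = I + N where N = [[0, 0, 0], [−1, 0, 0], [1, 2, 0]] is strictly lower-triangular, so N³ = 0.
(I + N)¹² = I + 12·N + 66·N² = [[1, 0, 0], [−12, 1, 0], [−120, 24, 1]].

[[1, 0, 0], [−12, 1, 0], [−120, 24, 1]]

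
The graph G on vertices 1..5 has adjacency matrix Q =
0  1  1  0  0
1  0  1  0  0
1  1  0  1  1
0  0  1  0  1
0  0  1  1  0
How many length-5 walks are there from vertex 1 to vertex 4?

16

The number of length-5 walks from vertex 1 to vertex 4 is entry (1,4) of Q⁵, where Q is the adjacency matrix.
Q² = [[2, 1, 1, 1, 1], [1, 2, 1, 1, 1], [1, 1, 4, 1, 1], [1, 1, 1, 2, 1], [1, 1, 1, 1, 2]]
Q³ = [[2, 3, 5, 2, 2], [3, 2, 5, 2, 2], [5, 5, 4, 5, 5], [2, 2, 5, 2, 3], [2, 2, 5, 3, 2]]
Q⁴ = [[8, 7, 9, 7, 7], [7, 8, 9, 7, 7], [9, 9, 20, 9, 9], [7, 7, 9, 8, 7], [7, 7, 9, 7, 8]]
Q⁵ = [[16, 17, 29, 16, 16], [17, 16, 29, 16, 16], [29, 29, 36, 29, 29], [16, 16, 29, 16, 17], [16, 16, 29, 17, 16]]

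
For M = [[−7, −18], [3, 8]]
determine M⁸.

[[−509, −1530], [255, 766]]

tr M = 1 and det M = −2, so the characteristic polynomial is λ² − (1)λ + (−2) with roots −1 and 2.
Eigenvectors give P = [[−3, 2], [1, −1]] with P⁻¹ = [[−1, −2], [−1, −3]], and M = P·diag(−1, 2)·P⁻¹.
Then M⁸ = P·diag(1, 256)·P⁻¹ = [[−3, 512], [1, −256]] · [[−1, −2], [−1, −3]] = [[−509, −1530], [255, 766]].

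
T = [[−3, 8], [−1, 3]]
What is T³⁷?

T² = I (check: tr T = 0 and det T = −1), so T³⁷ = T since 37 is odd.

[[−3, 8], [−1, 3]]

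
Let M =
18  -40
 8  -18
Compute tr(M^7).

0

tr M = 0 and det M = -4, so the characteristic polynomial is λ² − (0)λ + (-4) with roots -2 and 2.
Eigenvectors give P = [[-2, -5], [-1, -2]] with P⁻¹ = [[2, -5], [-1, 2]], and M = P·diag(-2, 2)·P⁻¹.
Then M^7 = P·diag(-128, 128)·P⁻¹ = [[256, -640], [128, -256]] · [[2, -5], [-1, 2]] = [[1152, -2560], [512, -1152]].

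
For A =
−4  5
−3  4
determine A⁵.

A² = I (check: tr A = 0 and det A = −1), so A⁵ = A since 5 is odd.

[[−4, 5], [−3, 4]]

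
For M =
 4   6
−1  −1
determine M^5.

[[94, 186], [−31, −61]]

tr M = 3 and det M = 2, so the characteristic polynomial is λ² − (3)λ + (2) with roots 2 and 1.
Eigenvectors give P = [[−3, −2], [1, 1]] with P⁻¹ = [[−1, −2], [1, 3]], and M = P·diag(2, 1)·P⁻¹.
Then M^5 = P·diag(32, 1)·P⁻¹ = [[−96, −2], [32, 1]] · [[−1, −2], [1, 3]] = [[94, 186], [−31, −61]].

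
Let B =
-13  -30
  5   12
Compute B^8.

tr B = -1 and det B = -6, so the characteristic polynomial is λ² − (-1)λ + (-6) with roots 2 and -3.
Eigenvectors give P = [[-2, -3], [1, 1]] with P⁻¹ = [[1, 3], [-1, -2]], and B = P·diag(2, -3)·P⁻¹.
Then B^8 = P·diag(256, 6561)·P⁻¹ = [[-512, -19683], [256, 6561]] · [[1, 3], [-1, -2]] = [[19171, 37830], [-6305, -12354]].

[[19171, 37830], [-6305, -12354]]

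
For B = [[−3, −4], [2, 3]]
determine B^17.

B² = I (check: tr B = 0 and det B = −1), so B^17 = B since 17 is odd.

[[−3, −4], [2, 3]]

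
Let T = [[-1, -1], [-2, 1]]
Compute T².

[[3, 0], [0, 3]]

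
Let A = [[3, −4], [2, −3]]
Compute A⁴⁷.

A² = I (check: tr A = 0 and det A = −1), so A⁴⁷ = A since 47 is odd.

[[3, −4], [2, −3]]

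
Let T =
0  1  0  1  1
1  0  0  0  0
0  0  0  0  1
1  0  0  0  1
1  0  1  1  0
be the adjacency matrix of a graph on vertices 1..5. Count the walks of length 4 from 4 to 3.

The number of length-4 walks from vertex 4 to vertex 3 is entry (4,3) of T⁴, where T is the adjacency matrix.
T² = [[3, 0, 1, 1, 1], [0, 1, 0, 1, 1], [1, 0, 1, 1, 0], [1, 1, 1, 2, 1], [1, 1, 0, 1, 3]]
T³ = [[2, 3, 1, 4, 5], [3, 0, 1, 1, 1], [1, 1, 0, 1, 3], [4, 1, 1, 2, 4], [5, 1, 3, 4, 2]]
T⁴ = [[12, 2, 5, 7, 7], [2, 3, 1, 4, 5], [5, 1, 3, 4, 2], [7, 4, 4, 8, 7], [7, 5, 2, 7, 12]]

4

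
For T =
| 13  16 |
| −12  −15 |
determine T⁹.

tr T = −2 and det T = −3, so the characteristic polynomial is λ² − (−2)λ + (−3) with roots 1 and −3.
Eigenvectors give P = [[−4, −1], [3, 1]] with P⁻¹ = [[−1, −1], [3, 4]], and T = P·diag(1, −3)·P⁻¹.
Then T⁹ = P·diag(1, −19683)·P⁻¹ = [[−4, 19683], [3, −19683]] · [[−1, −1], [3, 4]] = [[59053, 78736], [−59052, −78735]].

[[59053, 78736], [−59052, −78735]]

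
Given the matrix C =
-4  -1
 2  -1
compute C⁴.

C² = [[14, 5], [-10, -1]]
C³ = [[-46, -19], [38, 11]]
C⁴ = [[146, 65], [-130, -49]]

[[146, 65], [-130, -49]]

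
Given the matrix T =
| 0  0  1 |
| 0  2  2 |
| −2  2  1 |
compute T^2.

[[−2, 2, 1], [−4, 8, 6], [−2, 6, 3]]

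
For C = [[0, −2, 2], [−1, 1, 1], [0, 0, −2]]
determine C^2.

[[2, −2, −6], [−1, 3, −3], [0, 0, 4]]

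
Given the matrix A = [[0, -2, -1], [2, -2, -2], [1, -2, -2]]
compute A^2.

[[-5, 6, 6], [-6, 4, 6], [-6, 6, 7]]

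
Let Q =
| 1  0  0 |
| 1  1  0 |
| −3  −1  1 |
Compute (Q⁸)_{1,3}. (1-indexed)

0

Q = I + N where N = [[0, 0, 0], [1, 0, 0], [−3, −1, 0]] is strictly lower-triangular, so N³ = 0.
(I + N)⁸ = I + 8·N + 28·N² = [[1, 0, 0], [8, 1, 0], [−52, −8, 1]].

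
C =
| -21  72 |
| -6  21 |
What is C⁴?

tr C = 0 and det C = -9, so the characteristic polynomial is λ² − (0)λ + (-9) with roots 3 and -3.
Eigenvectors give P = [[3, 4], [1, 1]] with P⁻¹ = [[-1, 4], [1, -3]], and C = P·diag(3, -3)·P⁻¹.
Then C⁴ = P·diag(81, 81)·P⁻¹ = [[243, 324], [81, 81]] · [[-1, 4], [1, -3]] = [[81, 0], [0, 81]].

[[81, 0], [0, 81]]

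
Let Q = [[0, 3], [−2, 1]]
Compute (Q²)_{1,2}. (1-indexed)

3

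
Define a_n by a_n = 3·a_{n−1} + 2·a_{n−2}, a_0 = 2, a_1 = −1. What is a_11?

With companion matrix T = [[3, 2], [1, 0]], [a_n, a_{n−1}]ᵀ = T·[a_{n−1}, a_{n−2}]ᵀ, so [a_11, a_10]ᵀ = T^10·[a_1, a_0]ᵀ.
T^10 = [[283667, 159294], [79647, 44726]], giving [a_11, a_10]ᵀ = [[34921], [9805]].

34921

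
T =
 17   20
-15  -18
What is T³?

tr T = -1 and det T = -6, so the characteristic polynomial is λ² − (-1)λ + (-6) with roots 2 and -3.
Eigenvectors give P = [[4, 1], [-3, -1]] with P⁻¹ = [[1, 1], [-3, -4]], and T = P·diag(2, -3)·P⁻¹.
Then T³ = P·diag(8, -27)·P⁻¹ = [[32, -27], [-24, 27]] · [[1, 1], [-3, -4]] = [[113, 140], [-105, -132]].

[[113, 140], [-105, -132]]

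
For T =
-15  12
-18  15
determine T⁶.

[[729, 0], [0, 729]]

tr T = 0 and det T = -9, so the characteristic polynomial is λ² − (0)λ + (-9) with roots -3 and 3.
Eigenvectors give P = [[1, -2], [1, -3]] with P⁻¹ = [[3, -2], [1, -1]], and T = P·diag(-3, 3)·P⁻¹.
Then T⁶ = P·diag(729, 729)·P⁻¹ = [[729, -1458], [729, -2187]] · [[3, -2], [1, -1]] = [[729, 0], [0, 729]].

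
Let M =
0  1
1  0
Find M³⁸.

[[1, 0], [0, 1]]

M² = I (check: tr M = 0 and det M = -1), so M³⁸ = I since 38 is even.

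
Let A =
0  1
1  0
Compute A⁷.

[[0, 1], [1, 0]]

A² = I (check: tr A = 0 and det A = -1), so A⁷ = A since 7 is odd.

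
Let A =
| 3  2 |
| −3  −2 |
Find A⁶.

[[3, 2], [−3, −2]]

A² = A (a projection; rank 1, trace 1), so A⁶ = A.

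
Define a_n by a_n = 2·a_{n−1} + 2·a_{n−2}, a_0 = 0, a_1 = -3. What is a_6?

-360

With companion matrix B = [[2, 2], [1, 0]], [a_n, a_{n−1}]ᵀ = B·[a_{n−1}, a_{n−2}]ᵀ, so [a_6, a_5]ᵀ = B⁵·[a_1, a_0]ᵀ.
B⁵ = [[120, 88], [44, 32]], giving [a_6, a_5]ᵀ = [[-360], [-132]].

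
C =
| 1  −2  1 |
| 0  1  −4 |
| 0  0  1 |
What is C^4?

[[1, −8, 52], [0, 1, −16], [0, 0, 1]]

C = I + N where N = [[0, −2, 1], [0, 0, −4], [0, 0, 0]] is strictly upper-triangular, so N^3 = 0.
(I + N)^4 = I + 4·N + 6·N^2 = [[1, −8, 52], [0, 1, −16], [0, 0, 1]].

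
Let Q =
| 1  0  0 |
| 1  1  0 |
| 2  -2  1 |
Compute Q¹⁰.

Q = I + N where N = [[0, 0, 0], [1, 0, 0], [2, -2, 0]] is strictly lower-triangular, so N³ = 0.
(I + N)¹⁰ = I + 10·N + 45·N² = [[1, 0, 0], [10, 1, 0], [-70, -20, 1]].

[[1, 0, 0], [10, 1, 0], [-70, -20, 1]]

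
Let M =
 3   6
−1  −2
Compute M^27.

M² = M (a projection; rank 1, trace 1), so M^27 = M.

[[3, 6], [−1, −2]]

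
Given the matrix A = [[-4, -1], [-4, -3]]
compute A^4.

[[596, 231], [924, 365]]

A^2 = [[20, 7], [28, 13]]
A^3 = [[-108, -41], [-164, -67]]
A^4 = [[596, 231], [924, 365]]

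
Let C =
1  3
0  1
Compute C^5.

[[1, 15], [0, 1]]

C = I + N where N = [[0, 3], [0, 0]] is strictly upper-triangular, so N^2 = 0.
(I + N)^5 = I + 5·N = [[1, 15], [0, 1]].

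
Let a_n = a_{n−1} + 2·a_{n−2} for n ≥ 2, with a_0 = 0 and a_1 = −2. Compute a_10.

With companion matrix T = [[1, 2], [1, 0]], [a_n, a_{n−1}]ᵀ = T·[a_{n−1}, a_{n−2}]ᵀ, so [a_10, a_9]ᵀ = T⁹·[a_1, a_0]ᵀ.
T⁹ = [[341, 342], [171, 170]], giving [a_10, a_9]ᵀ = [[−682], [−342]].

−682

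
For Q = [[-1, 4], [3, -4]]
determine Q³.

Q² = [[13, -20], [-15, 28]]
Q³ = [[-73, 132], [99, -172]]

[[-73, 132], [99, -172]]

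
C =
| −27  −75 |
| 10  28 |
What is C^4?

[[−309, −975], [130, 406]]

tr C = 1 and det C = −6, so the characteristic polynomial is λ² − (1)λ + (−6) with roots 3 and −2.
Eigenvectors give P = [[−5, −3], [2, 1]] with P⁻¹ = [[1, 3], [−2, −5]], and C = P·diag(3, −2)·P⁻¹.
Then C^4 = P·diag(81, 16)·P⁻¹ = [[−405, −48], [162, 16]] · [[1, 3], [−2, −5]] = [[−309, −975], [130, 406]].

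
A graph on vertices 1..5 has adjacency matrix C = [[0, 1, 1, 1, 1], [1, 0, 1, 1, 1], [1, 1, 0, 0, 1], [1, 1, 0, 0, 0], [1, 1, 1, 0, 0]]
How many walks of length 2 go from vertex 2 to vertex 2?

The number of length-2 walks from vertex 2 to vertex 2 is entry (2,2) of C^2, where C is the adjacency matrix.
C^2 = [[4, 3, 2, 1, 2], [3, 4, 2, 1, 2], [2, 2, 3, 2, 2], [1, 1, 2, 2, 2], [2, 2, 2, 2, 3]]

4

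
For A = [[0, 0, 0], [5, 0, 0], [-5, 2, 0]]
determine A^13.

[[0, 0, 0], [0, 0, 0], [0, 0, 0]]

A is strictly triangular, hence nilpotent: A^3 = 0, so A^13 = 0.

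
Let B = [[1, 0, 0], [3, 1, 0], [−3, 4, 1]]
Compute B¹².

[[1, 0, 0], [36, 1, 0], [756, 48, 1]]

B = I + N where N = [[0, 0, 0], [3, 0, 0], [−3, 4, 0]] is strictly lower-triangular, so N³ = 0.
(I + N)¹² = I + 12·N + 66·N² = [[1, 0, 0], [36, 1, 0], [756, 48, 1]].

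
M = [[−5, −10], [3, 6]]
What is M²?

[[−5, −10], [3, 6]]

M² = M (a projection; rank 1, trace 1), so M² = M.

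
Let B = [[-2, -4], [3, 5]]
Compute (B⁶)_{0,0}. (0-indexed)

tr B = 3 and det B = 2, so the characteristic polynomial is λ² − (3)λ + (2) with roots 2 and 1.
Eigenvectors give P = [[-1, 4], [1, -3]] with P⁻¹ = [[3, 4], [1, 1]], and B = P·diag(2, 1)·P⁻¹.
Then B⁶ = P·diag(64, 1)·P⁻¹ = [[-64, 4], [64, -3]] · [[3, 4], [1, 1]] = [[-188, -252], [189, 253]].

-188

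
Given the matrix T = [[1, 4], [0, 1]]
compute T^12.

T = I + N where N = [[0, 4], [0, 0]] is strictly upper-triangular, so N^2 = 0.
(I + N)^12 = I + 12·N = [[1, 48], [0, 1]].

[[1, 48], [0, 1]]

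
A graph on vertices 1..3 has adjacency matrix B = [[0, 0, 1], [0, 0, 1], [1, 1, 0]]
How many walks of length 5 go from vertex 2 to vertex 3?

The number of length-5 walks from vertex 2 to vertex 3 is entry (2,3) of B⁵, where B is the adjacency matrix.
B² = [[1, 1, 0], [1, 1, 0], [0, 0, 2]]
B³ = [[0, 0, 2], [0, 0, 2], [2, 2, 0]]
B⁴ = [[2, 2, 0], [2, 2, 0], [0, 0, 4]]
B⁵ = [[0, 0, 4], [0, 0, 4], [4, 4, 0]]

4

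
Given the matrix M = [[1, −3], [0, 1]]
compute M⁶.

M = I + N where N = [[0, −3], [0, 0]] is strictly upper-triangular, so N² = 0.
(I + N)⁶ = I + 6·N = [[1, −18], [0, 1]].

[[1, −18], [0, 1]]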